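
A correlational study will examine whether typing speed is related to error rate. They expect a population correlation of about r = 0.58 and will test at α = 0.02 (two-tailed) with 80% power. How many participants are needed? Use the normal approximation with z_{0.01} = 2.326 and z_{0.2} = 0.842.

Fisher's z: C = ½·ln((1+r)/(1−r)) = ½·ln(3.7619) = 0.6625.
n = ((z_{α/2} + z_β)/C)² + 3.
(2.326 + 0.842) / 0.6625 = 3.168 / 0.6625 = 4.782.
n = 4.782² + 3 = 22.87 + 3 = 25.9.
Round up.

n = 26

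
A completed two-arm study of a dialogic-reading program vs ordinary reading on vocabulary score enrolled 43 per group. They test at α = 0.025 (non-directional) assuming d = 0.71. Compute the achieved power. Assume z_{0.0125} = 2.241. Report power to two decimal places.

power ≈ 0.85

For two equal groups, power = Φ(d·√(n/2) − z_{α/2}).
d·√(n/2) = 0.71 × √(43/2) = 0.71 × 4.637 = 3.292.
z_β = 3.292 − 2.241 = 1.051.
Power = Φ(1.051) = 0.853.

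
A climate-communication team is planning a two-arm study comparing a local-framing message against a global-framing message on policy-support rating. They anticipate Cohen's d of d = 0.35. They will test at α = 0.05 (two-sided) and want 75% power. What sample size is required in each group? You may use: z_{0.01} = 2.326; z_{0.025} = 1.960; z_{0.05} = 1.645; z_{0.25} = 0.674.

n = 114 per group

For two independent groups with equal n: n = 2·((z_{α/2} + z_β) / d)².
z_{α/2} + z_β = 1.960 + 0.674 = 2.634.
n = 2 × (2.634 / 0.35)² = 2 × 7.526² = 2 × 56.64 = 113.3.
Round up to the next whole participant.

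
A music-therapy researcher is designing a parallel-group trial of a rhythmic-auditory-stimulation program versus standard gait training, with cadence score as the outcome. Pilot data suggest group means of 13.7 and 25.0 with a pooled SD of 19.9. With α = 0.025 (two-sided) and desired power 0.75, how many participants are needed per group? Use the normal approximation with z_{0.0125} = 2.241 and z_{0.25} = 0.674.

Cohen's d = |M₁ − M₂| / SD_pooled = |13.7 − 25.0| / 19.9 = 11.3 / 19.9 = 0.568.
For two independent groups with equal n: n = 2·((z_{α/2} + z_β) / d)².
z_{α/2} + z_β = 2.241 + 0.674 = 2.915.
n = 2 × (2.915 / 0.568)² = 2 × 5.132² = 2 × 26.34 = 52.7.
Round up to the next whole participant.

n = 53 per group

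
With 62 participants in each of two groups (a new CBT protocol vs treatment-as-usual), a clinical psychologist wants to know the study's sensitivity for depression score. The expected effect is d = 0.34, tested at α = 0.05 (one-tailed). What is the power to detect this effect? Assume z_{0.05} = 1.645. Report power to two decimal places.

For two equal groups, power = Φ(d·√(n/2) − z_{α}).
d·√(n/2) = 0.34 × √(62/2) = 0.34 × 5.568 = 1.893.
z_β = 1.893 − 1.645 = 0.248.
Power = Φ(0.248) = 0.598.

power ≈ 0.60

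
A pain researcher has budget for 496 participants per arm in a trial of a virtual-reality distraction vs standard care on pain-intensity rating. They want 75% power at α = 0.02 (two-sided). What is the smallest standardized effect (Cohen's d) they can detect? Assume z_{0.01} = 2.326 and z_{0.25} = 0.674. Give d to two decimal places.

For two independent groups of n = 496 each: d_min = (z_{α/2} + z_β)·√(2/n).
z-sum = 2.326 + 0.674 = 3.000.
d_min = 3.000 × √(2/496) = 3.000 × 0.0635 = 0.191.

d_min ≈ 0.19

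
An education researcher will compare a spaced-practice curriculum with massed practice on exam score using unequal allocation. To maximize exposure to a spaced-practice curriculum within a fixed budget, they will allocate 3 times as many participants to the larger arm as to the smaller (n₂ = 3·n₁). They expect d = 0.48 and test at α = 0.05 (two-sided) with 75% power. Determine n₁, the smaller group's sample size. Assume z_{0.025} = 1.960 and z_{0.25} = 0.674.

n₁ = 41

With allocation ratio k = n₂/n₁ = 3, Var(x̄₁−x̄₂) = σ²(1/n₁ + 1/(k·n₁)) = σ²·(k+1)/(k·n₁).
So n₁ = (1 + 1/k)·((z_{α/2} + z_β)/d)² = 1.333 × (2.634/0.48)².
n₁ = 1.333 × 30.11 = 40.2.
Round up: n₁ = 41, giving n₂ = 3 × 41 = 123.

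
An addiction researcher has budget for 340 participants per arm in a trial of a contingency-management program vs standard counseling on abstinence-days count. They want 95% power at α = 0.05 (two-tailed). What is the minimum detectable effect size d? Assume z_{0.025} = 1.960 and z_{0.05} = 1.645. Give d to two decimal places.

d_min ≈ 0.28

For two independent groups of n = 340 each: d_min = (z_{α/2} + z_β)·√(2/n).
z-sum = 1.960 + 1.645 = 3.605.
d_min = 3.605 × √(2/340) = 3.605 × 0.0767 = 0.276.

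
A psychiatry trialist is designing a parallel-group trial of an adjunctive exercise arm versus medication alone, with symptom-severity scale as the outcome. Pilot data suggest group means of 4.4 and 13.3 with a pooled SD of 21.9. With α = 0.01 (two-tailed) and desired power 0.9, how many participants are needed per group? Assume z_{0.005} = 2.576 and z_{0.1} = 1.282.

Cohen's d = |M₁ − M₂| / SD_pooled = |4.4 − 13.3| / 21.9 = 8.9 / 21.9 = 0.406.
For two independent groups with equal n: n = 2·((z_{α/2} + z_β) / d)².
z_{α/2} + z_β = 2.576 + 1.282 = 3.858.
n = 2 × (3.858 / 0.406)² = 2 × 9.502² = 2 × 90.30 = 180.6.
Round up to the next whole participant.

n = 181 per group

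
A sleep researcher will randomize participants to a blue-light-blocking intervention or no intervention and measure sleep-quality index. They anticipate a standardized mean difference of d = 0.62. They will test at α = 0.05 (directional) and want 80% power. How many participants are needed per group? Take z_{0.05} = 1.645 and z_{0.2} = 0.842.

n = 33 per group

For two independent groups with equal n: n = 2·((z_{α} + z_β) / d)².
z_{α} + z_β = 1.645 + 0.842 = 2.487.
n = 2 × (2.487 / 0.62)² = 2 × 4.011² = 2 × 16.09 = 32.2.
Round up to the next whole participant.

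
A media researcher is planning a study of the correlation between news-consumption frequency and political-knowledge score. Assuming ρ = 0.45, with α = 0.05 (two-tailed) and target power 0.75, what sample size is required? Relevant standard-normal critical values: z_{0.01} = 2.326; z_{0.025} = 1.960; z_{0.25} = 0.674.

n = 33

Fisher's z: C = ½·ln((1+r)/(1−r)) = ½·ln(2.6364) = 0.4847.
n = ((z_{α/2} + z_β)/C)² + 3.
(1.960 + 0.674) / 0.4847 = 2.634 / 0.4847 = 5.434.
n = 5.434² + 3 = 29.53 + 3 = 32.5.
Round up.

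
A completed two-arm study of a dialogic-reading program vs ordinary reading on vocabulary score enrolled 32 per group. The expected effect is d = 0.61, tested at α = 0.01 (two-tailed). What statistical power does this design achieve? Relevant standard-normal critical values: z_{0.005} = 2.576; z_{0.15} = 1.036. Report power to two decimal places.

power ≈ 0.45

For two equal groups, power = Φ(d·√(n/2) − z_{α/2}).
d·√(n/2) = 0.61 × √(32/2) = 0.61 × 4.000 = 2.440.
z_β = 2.440 − 2.576 = -0.136.
Power = Φ(-0.136) = 0.446.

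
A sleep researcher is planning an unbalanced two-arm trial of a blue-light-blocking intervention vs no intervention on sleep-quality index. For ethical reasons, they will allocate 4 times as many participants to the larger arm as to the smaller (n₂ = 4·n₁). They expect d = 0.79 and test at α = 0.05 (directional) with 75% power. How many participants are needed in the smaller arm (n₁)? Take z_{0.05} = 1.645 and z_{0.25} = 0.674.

n₁ = 11

With allocation ratio k = n₂/n₁ = 4, Var(x̄₁−x̄₂) = σ²(1/n₁ + 1/(k·n₁)) = σ²·(k+1)/(k·n₁).
So n₁ = (1 + 1/k)·((z_{α} + z_β)/d)² = 1.250 × (2.319/0.79)².
n₁ = 1.250 × 8.62 = 10.8.
Round up: n₁ = 11, giving n₂ = 4 × 11 = 44.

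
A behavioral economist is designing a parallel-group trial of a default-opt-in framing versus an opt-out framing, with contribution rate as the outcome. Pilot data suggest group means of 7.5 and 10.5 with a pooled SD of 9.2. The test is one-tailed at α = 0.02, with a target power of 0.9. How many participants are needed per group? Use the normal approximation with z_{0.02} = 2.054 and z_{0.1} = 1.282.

n = 210 per group

Cohen's d = |M₁ − M₂| / SD_pooled = |7.5 − 10.5| / 9.2 = 3.0 / 9.2 = 0.326.
For two independent groups with equal n: n = 2·((z_{α} + z_β) / d)².
z_{α} + z_β = 2.054 + 1.282 = 3.336.
n = 2 × (3.336 / 0.326)² = 2 × 10.233² = 2 × 104.72 = 209.4.
Round up to the next whole participant.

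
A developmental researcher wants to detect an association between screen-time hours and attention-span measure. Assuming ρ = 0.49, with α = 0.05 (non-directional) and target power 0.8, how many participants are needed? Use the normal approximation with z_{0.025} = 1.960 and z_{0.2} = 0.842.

Fisher's z: C = ½·ln((1+r)/(1−r)) = ½·ln(2.9216) = 0.5361.
n = ((z_{α/2} + z_β)/C)² + 3.
(1.960 + 0.842) / 0.5361 = 2.802 / 0.5361 = 5.227.
n = 5.227² + 3 = 27.32 + 3 = 30.3.
Round up.

n = 31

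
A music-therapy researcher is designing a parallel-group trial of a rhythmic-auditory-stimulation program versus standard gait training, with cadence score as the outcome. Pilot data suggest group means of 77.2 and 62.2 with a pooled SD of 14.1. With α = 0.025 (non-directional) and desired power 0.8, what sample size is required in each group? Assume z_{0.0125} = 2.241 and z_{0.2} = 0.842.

Cohen's d = |M₁ − M₂| / SD_pooled = |77.2 − 62.2| / 14.1 = 15.0 / 14.1 = 1.064.
For two independent groups with equal n: n = 2·((z_{α/2} + z_β) / d)².
z_{α/2} + z_β = 2.241 + 0.842 = 3.083.
n = 2 × (3.083 / 1.064)² = 2 × 2.898² = 2 × 8.40 = 16.8.
Round up to the next whole participant.

n = 17 per group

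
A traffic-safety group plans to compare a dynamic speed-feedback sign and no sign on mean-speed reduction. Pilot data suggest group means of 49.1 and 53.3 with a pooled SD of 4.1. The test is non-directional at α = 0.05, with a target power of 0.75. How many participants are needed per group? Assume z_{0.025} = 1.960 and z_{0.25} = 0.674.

Cohen's d = |M₁ − M₂| / SD_pooled = |49.1 − 53.3| / 4.1 = 4.2 / 4.1 = 1.024.
For two independent groups with equal n: n = 2·((z_{α/2} + z_β) / d)².
z_{α/2} + z_β = 1.960 + 0.674 = 2.634.
n = 2 × (2.634 / 1.024)² = 2 × 2.572² = 2 × 6.62 = 13.2.
Round up to the next whole participant.

n = 14 per group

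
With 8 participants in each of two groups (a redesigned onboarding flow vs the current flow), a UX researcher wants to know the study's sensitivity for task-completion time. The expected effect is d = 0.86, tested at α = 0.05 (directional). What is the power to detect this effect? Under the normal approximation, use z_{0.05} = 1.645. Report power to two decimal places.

power ≈ 0.53

For two equal groups, power = Φ(d·√(n/2) − z_{α}).
d·√(n/2) = 0.86 × √(8/2) = 0.86 × 2.000 = 1.720.
z_β = 1.720 − 1.645 = 0.075.
Power = Φ(0.075) = 0.530.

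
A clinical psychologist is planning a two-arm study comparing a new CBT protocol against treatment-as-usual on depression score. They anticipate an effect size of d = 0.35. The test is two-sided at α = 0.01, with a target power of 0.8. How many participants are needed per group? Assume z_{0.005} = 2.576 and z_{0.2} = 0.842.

n = 191 per group

For two independent groups with equal n: n = 2·((z_{α/2} + z_β) / d)².
z_{α/2} + z_β = 2.576 + 0.842 = 3.418.
n = 2 × (3.418 / 0.35)² = 2 × 9.766² = 2 × 95.37 = 190.7.
Round up to the next whole participant.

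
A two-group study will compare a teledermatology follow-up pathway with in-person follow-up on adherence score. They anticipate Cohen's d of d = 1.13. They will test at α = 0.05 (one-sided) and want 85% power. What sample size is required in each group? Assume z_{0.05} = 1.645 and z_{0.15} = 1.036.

n = 12 per group

For two independent groups with equal n: n = 2·((z_{α} + z_β) / d)².
z_{α} + z_β = 1.645 + 1.036 = 2.681.
n = 2 × (2.681 / 1.13)² = 2 × 2.373² = 2 × 5.63 = 11.3.
Round up to the next whole participant.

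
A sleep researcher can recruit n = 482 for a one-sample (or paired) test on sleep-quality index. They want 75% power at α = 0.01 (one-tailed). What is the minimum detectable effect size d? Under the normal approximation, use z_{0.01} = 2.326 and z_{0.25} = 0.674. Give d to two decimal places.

For a single sample (or paired design) of n = 482: d_min = (z_{α} + z_β)/√n.
z-sum = 2.326 + 0.674 = 3.000.
d_min = 3.000 / √482 = 3.000 / 21.954 = 0.137.

d_min ≈ 0.14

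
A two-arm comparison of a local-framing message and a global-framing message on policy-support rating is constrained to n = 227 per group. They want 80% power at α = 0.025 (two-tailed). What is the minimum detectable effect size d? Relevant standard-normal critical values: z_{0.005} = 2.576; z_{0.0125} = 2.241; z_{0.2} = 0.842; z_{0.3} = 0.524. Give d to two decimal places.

d_min ≈ 0.29

For two independent groups of n = 227 each: d_min = (z_{α/2} + z_β)·√(2/n).
z-sum = 2.241 + 0.842 = 3.083.
d_min = 3.083 × √(2/227) = 3.083 × 0.0939 = 0.289.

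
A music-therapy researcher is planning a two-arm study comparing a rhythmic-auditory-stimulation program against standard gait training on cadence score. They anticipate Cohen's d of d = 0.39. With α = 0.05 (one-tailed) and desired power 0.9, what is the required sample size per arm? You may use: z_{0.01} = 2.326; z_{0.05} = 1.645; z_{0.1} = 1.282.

n = 113 per group

For two independent groups with equal n: n = 2·((z_{α} + z_β) / d)².
z_{α} + z_β = 1.645 + 1.282 = 2.927.
n = 2 × (2.927 / 0.39)² = 2 × 7.505² = 2 × 56.33 = 112.7.
Round up to the next whole participant.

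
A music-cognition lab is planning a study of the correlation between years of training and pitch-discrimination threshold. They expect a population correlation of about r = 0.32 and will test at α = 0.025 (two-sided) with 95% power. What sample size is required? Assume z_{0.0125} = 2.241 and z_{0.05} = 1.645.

n = 141

Fisher's z: C = ½·ln((1+r)/(1−r)) = ½·ln(1.9412) = 0.3316.
n = ((z_{α/2} + z_β)/C)² + 3.
(2.241 + 1.645) / 0.3316 = 3.886 / 0.3316 = 11.719.
n = 11.719² + 3 = 137.33 + 3 = 140.3.
Round up.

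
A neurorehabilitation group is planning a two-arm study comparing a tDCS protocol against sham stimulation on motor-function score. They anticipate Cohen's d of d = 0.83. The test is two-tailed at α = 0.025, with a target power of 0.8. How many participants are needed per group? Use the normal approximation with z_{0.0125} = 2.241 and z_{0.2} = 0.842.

n = 28 per group

For two independent groups with equal n: n = 2·((z_{α/2} + z_β) / d)².
z_{α/2} + z_β = 2.241 + 0.842 = 3.083.
n = 2 × (3.083 / 0.83)² = 2 × 3.714² = 2 × 13.80 = 27.6.
Round up to the next whole participant.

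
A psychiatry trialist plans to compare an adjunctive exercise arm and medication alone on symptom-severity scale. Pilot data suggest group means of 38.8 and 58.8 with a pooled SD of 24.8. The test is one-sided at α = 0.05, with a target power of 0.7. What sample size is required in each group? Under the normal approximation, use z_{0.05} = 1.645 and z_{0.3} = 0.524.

n = 15 per group

Cohen's d = |M₁ − M₂| / SD_pooled = |38.8 − 58.8| / 24.8 = 20.0 / 24.8 = 0.806.
For two independent groups with equal n: n = 2·((z_{α} + z_β) / d)².
z_{α} + z_β = 1.645 + 0.524 = 2.169.
n = 2 × (2.169 / 0.806)² = 2 × 2.691² = 2 × 7.24 = 14.5.
Round up to the next whole participant.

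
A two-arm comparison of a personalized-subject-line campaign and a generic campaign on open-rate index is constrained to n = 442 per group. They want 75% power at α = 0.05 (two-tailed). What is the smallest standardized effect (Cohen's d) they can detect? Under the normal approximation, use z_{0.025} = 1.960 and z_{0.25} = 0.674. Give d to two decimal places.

d_min ≈ 0.18

For two independent groups of n = 442 each: d_min = (z_{α/2} + z_β)·√(2/n).
z-sum = 1.960 + 0.674 = 2.634.
d_min = 2.634 × √(2/442) = 2.634 × 0.0673 = 0.177.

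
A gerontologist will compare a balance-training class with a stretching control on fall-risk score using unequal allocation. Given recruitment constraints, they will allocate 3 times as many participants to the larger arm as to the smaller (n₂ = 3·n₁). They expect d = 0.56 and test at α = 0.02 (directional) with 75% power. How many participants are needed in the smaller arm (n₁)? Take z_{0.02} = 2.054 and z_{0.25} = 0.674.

n₁ = 32

With allocation ratio k = n₂/n₁ = 3, Var(x̄₁−x̄₂) = σ²(1/n₁ + 1/(k·n₁)) = σ²·(k+1)/(k·n₁).
So n₁ = (1 + 1/k)·((z_{α} + z_β)/d)² = 1.333 × (2.728/0.56)².
n₁ = 1.333 × 23.73 = 31.6.
Round up: n₁ = 32, giving n₂ = 3 × 32 = 96.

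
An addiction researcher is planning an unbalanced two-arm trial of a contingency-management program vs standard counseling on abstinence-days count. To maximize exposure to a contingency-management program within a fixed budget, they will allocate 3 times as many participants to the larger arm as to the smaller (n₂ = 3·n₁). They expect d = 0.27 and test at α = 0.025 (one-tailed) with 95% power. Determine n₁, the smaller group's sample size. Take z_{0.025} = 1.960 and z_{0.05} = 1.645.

n₁ = 238

With allocation ratio k = n₂/n₁ = 3, Var(x̄₁−x̄₂) = σ²(1/n₁ + 1/(k·n₁)) = σ²·(k+1)/(k·n₁).
So n₁ = (1 + 1/k)·((z_{α} + z_β)/d)² = 1.333 × (3.605/0.27)².
n₁ = 1.333 × 178.27 = 237.7.
Round up: n₁ = 238, giving n₂ = 3 × 238 = 714.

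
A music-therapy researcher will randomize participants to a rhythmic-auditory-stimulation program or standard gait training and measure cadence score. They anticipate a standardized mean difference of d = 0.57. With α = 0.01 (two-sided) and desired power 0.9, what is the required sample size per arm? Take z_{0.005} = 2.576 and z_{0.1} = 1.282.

For two independent groups with equal n: n = 2·((z_{α/2} + z_β) / d)².
z_{α/2} + z_β = 2.576 + 1.282 = 3.858.
n = 2 × (3.858 / 0.57)² = 2 × 6.768² = 2 × 45.81 = 91.6.
Round up to the next whole participant.

n = 92 per group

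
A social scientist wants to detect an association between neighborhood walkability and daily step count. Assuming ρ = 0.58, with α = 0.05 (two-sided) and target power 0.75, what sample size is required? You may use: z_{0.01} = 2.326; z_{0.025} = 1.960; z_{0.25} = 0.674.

n = 19

Fisher's z: C = ½·ln((1+r)/(1−r)) = ½·ln(3.7619) = 0.6625.
n = ((z_{α/2} + z_β)/C)² + 3.
(1.960 + 0.674) / 0.6625 = 2.634 / 0.6625 = 3.976.
n = 3.976² + 3 = 15.81 + 3 = 18.8.
Round up.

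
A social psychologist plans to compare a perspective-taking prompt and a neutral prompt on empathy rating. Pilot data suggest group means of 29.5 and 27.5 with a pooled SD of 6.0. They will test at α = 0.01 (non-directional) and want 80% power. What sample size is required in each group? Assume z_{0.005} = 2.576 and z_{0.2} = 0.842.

n = 211 per group

Cohen's d = |M₁ − M₂| / SD_pooled = |29.5 − 27.5| / 6.0 = 2.0 / 6.0 = 0.333.
For two independent groups with equal n: n = 2·((z_{α/2} + z_β) / d)².
z_{α/2} + z_β = 2.576 + 0.842 = 3.418.
n = 2 × (3.418 / 0.333)² = 2 × 10.264² = 2 × 105.36 = 210.7.
Round up to the next whole participant.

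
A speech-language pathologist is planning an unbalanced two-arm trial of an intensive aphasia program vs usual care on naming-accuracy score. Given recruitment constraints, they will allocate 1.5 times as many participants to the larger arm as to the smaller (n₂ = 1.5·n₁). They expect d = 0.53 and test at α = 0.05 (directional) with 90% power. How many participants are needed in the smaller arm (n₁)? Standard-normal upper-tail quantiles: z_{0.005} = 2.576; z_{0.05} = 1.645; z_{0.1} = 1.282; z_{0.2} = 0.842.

With allocation ratio k = n₂/n₁ = 1.5, Var(x̄₁−x̄₂) = σ²(1/n₁ + 1/(k·n₁)) = σ²·(k+1)/(k·n₁).
So n₁ = (1 + 1/k)·((z_{α} + z_β)/d)² = 1.667 × (2.927/0.53)².
n₁ = 1.667 × 30.50 = 50.8.
Round up: n₁ = 51, giving n₂ = ⌈1.5 × 51⌉ = ⌈76.5⌉ = 77.

n₁ = 51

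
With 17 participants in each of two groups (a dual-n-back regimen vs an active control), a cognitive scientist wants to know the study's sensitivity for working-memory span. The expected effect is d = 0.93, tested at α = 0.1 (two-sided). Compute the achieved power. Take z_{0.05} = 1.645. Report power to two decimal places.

For two equal groups, power = Φ(d·√(n/2) − z_{α/2}).
d·√(n/2) = 0.93 × √(17/2) = 0.93 × 2.915 = 2.711.
z_β = 2.711 − 1.645 = 1.066.
Power = Φ(1.066) = 0.857.

power ≈ 0.86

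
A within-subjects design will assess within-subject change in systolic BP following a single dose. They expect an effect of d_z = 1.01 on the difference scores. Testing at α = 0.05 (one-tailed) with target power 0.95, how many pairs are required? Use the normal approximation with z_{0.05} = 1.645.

For a paired (one-sample on differences) test: n = ((z_{α} + z_β) / d)².
z_{α} + z_β = 1.645 + 1.645 = 3.290.
n = (3.290 / 1.01)² = 3.257² = 10.61.
Round up.

n = 11 pairs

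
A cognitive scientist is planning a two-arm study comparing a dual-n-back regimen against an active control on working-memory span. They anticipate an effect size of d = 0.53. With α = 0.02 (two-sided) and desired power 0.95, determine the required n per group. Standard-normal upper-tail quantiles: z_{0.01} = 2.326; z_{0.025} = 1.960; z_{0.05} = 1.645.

n = 113 per group

For two independent groups with equal n: n = 2·((z_{α/2} + z_β) / d)².
z_{α/2} + z_β = 2.326 + 1.645 = 3.971.
n = 2 × (3.971 / 0.53)² = 2 × 7.492² = 2 × 56.14 = 112.3.
Round up to the next whole participant.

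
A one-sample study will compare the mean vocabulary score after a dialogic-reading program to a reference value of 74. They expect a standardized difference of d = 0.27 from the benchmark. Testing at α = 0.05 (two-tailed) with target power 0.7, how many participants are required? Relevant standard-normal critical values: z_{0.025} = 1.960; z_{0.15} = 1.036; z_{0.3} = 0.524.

n = 85

For a one-sample test: n = ((z_{α/2} + z_β) / d)².
z_{α/2} + z_β = 1.960 + 0.524 = 2.484.
n = (2.484 / 0.27)² = 9.200² = 84.64.
Round up.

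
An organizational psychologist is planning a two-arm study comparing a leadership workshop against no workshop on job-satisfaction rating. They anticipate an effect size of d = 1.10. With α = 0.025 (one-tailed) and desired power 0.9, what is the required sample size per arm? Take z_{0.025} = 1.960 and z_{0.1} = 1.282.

n = 18 per group

For two independent groups with equal n: n = 2·((z_{α} + z_β) / d)².
z_{α} + z_β = 1.960 + 1.282 = 3.242.
n = 2 × (3.242 / 1.10)² = 2 × 2.947² = 2 × 8.69 = 17.4.
Round up to the next whole participant.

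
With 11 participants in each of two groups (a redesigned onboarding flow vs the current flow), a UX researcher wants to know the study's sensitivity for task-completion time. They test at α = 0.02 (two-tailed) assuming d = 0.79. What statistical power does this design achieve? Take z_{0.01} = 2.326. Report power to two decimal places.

power ≈ 0.32

For two equal groups, power = Φ(d·√(n/2) − z_{α/2}).
d·√(n/2) = 0.79 × √(11/2) = 0.79 × 2.345 = 1.853.
z_β = 1.853 − 2.326 = -0.473.
Power = Φ(-0.473) = 0.318.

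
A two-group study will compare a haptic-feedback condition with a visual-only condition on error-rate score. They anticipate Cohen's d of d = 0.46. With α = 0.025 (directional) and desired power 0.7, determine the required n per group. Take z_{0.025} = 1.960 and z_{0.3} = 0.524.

For two independent groups with equal n: n = 2·((z_{α} + z_β) / d)².
z_{α} + z_β = 1.960 + 0.524 = 2.484.
n = 2 × (2.484 / 0.46)² = 2 × 5.400² = 2 × 29.16 = 58.3.
Round up to the next whole participant.

n = 59 per group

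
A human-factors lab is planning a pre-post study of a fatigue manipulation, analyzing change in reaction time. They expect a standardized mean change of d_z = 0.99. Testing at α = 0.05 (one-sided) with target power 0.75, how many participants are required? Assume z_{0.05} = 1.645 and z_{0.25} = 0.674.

For a paired (one-sample on differences) test: n = ((z_{α} + z_β) / d)².
z_{α} + z_β = 1.645 + 0.674 = 2.319.
n = (2.319 / 0.99)² = 2.342² = 5.49.
Round up.

n = 6 pairs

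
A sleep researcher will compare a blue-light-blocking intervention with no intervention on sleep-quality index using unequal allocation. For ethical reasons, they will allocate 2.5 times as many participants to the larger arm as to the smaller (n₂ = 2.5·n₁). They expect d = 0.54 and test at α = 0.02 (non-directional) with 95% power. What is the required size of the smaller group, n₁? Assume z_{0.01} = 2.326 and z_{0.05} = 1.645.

n₁ = 76

With allocation ratio k = n₂/n₁ = 2.5, Var(x̄₁−x̄₂) = σ²(1/n₁ + 1/(k·n₁)) = σ²·(k+1)/(k·n₁).
So n₁ = (1 + 1/k)·((z_{α/2} + z_β)/d)² = 1.400 × (3.971/0.54)².
n₁ = 1.400 × 54.08 = 75.7.
Round up: n₁ = 76, giving n₂ = 2.5 × 76 = 190.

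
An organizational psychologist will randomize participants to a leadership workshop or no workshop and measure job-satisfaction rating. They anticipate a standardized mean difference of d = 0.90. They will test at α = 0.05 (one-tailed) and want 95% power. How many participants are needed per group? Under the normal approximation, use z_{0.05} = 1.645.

For two independent groups with equal n: n = 2·((z_{α} + z_β) / d)².
z_{α} + z_β = 1.645 + 1.645 = 3.290.
n = 2 × (3.290 / 0.90)² = 2 × 3.656² = 2 × 13.36 = 26.7.
Round up to the next whole participant.

n = 27 per group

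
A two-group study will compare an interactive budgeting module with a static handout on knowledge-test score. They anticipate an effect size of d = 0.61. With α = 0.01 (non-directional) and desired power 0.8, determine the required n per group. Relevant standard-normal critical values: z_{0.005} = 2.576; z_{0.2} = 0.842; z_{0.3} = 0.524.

For two independent groups with equal n: n = 2·((z_{α/2} + z_β) / d)².
z_{α/2} + z_β = 2.576 + 0.842 = 3.418.
n = 2 × (3.418 / 0.61)² = 2 × 5.603² = 2 × 31.40 = 62.8.
Round up to the next whole participant.

n = 63 per group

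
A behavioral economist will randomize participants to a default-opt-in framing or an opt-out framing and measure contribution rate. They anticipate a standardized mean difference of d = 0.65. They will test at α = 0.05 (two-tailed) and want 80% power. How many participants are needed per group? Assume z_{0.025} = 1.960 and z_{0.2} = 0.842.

n = 38 per group

For two independent groups with equal n: n = 2·((z_{α/2} + z_β) / d)².
z_{α/2} + z_β = 1.960 + 0.842 = 2.802.
n = 2 × (2.802 / 0.65)² = 2 × 4.311² = 2 × 18.58 = 37.2.
Round up to the next whole participant.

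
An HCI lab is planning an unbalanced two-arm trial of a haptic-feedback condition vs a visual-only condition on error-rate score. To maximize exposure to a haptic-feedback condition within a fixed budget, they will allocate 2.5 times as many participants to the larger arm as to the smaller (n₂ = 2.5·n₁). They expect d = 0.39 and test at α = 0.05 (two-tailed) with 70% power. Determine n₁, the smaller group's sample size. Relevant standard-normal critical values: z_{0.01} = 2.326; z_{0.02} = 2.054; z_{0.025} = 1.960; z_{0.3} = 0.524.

With allocation ratio k = n₂/n₁ = 2.5, Var(x̄₁−x̄₂) = σ²(1/n₁ + 1/(k·n₁)) = σ²·(k+1)/(k·n₁).
So n₁ = (1 + 1/k)·((z_{α/2} + z_β)/d)² = 1.400 × (2.484/0.39)².
n₁ = 1.400 × 40.57 = 56.8.
Round up: n₁ = 57, giving n₂ = ⌈2.5 × 57⌉ = ⌈142.5⌉ = 143.

n₁ = 57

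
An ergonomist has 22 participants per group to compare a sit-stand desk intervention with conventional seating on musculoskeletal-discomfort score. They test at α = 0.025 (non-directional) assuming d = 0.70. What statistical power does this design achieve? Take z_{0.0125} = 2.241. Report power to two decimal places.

For two equal groups, power = Φ(d·√(n/2) − z_{α/2}).
d·√(n/2) = 0.70 × √(22/2) = 0.70 × 3.317 = 2.322.
z_β = 2.322 − 2.241 = 0.081.
Power = Φ(0.081) = 0.532.

power ≈ 0.53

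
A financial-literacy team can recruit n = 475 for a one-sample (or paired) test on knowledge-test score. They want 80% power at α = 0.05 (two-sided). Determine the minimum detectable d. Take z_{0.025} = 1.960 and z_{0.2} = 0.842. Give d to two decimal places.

d_min ≈ 0.13

For a single sample (or paired design) of n = 475: d_min = (z_{α/2} + z_β)/√n.
z-sum = 1.960 + 0.842 = 2.802.
d_min = 2.802 / √475 = 2.802 / 21.794 = 0.129.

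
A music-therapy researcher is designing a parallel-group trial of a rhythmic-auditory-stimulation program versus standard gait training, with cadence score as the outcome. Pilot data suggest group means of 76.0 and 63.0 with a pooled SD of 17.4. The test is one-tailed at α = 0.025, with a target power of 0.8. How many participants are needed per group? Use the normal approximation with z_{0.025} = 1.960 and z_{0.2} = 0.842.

n = 29 per group

Cohen's d = |M₁ − M₂| / SD_pooled = |76.0 − 63.0| / 17.4 = 13.0 / 17.4 = 0.747.
For two independent groups with equal n: n = 2·((z_{α} + z_β) / d)².
z_{α} + z_β = 1.960 + 0.842 = 2.802.
n = 2 × (2.802 / 0.747)² = 2 × 3.751² = 2 × 14.07 = 28.1.
Round up to the next whole participant.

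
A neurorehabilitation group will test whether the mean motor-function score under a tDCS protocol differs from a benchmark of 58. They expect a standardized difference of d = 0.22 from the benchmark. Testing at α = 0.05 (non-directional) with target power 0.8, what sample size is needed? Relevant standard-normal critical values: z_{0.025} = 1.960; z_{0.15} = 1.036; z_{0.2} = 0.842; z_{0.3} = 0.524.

n = 163

For a one-sample test: n = ((z_{α/2} + z_β) / d)².
z_{α/2} + z_β = 1.960 + 0.842 = 2.802.
n = (2.802 / 0.22)² = 12.736² = 162.21.
Round up.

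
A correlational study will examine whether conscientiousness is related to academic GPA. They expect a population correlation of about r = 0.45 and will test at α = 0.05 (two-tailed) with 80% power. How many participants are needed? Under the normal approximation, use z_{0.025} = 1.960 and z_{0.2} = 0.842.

Fisher's z: C = ½·ln((1+r)/(1−r)) = ½·ln(2.6364) = 0.4847.
n = ((z_{α/2} + z_β)/C)² + 3.
(1.960 + 0.842) / 0.4847 = 2.802 / 0.4847 = 5.781.
n = 5.781² + 3 = 33.42 + 3 = 36.4.
Round up.

n = 37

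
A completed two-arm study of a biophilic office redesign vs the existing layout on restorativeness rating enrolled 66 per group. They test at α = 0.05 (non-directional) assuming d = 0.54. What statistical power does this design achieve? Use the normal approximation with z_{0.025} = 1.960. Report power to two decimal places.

For two equal groups, power = Φ(d·√(n/2) − z_{α/2}).
d·√(n/2) = 0.54 × √(66/2) = 0.54 × 5.745 = 3.102.
z_β = 3.102 − 1.960 = 1.142.
Power = Φ(1.142) = 0.873.

power ≈ 0.87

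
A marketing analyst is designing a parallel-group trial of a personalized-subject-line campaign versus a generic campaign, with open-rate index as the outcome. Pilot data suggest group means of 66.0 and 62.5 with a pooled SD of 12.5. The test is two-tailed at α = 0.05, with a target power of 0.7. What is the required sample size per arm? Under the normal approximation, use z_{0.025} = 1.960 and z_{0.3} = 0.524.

Cohen's d = |M₁ − M₂| / SD_pooled = |66.0 − 62.5| / 12.5 = 3.5 / 12.5 = 0.280.
For two independent groups with equal n: n = 2·((z_{α/2} + z_β) / d)².
z_{α/2} + z_β = 1.960 + 0.524 = 2.484.
n = 2 × (2.484 / 0.280)² = 2 × 8.871² = 2 × 78.70 = 157.4.
Round up to the next whole participant.

n = 158 per group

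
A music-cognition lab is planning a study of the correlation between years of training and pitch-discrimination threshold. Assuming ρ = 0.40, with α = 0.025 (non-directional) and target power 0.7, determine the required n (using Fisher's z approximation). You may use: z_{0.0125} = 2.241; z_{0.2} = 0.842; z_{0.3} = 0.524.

Fisher's z: C = ½·ln((1+r)/(1−r)) = ½·ln(2.3333) = 0.4236.
n = ((z_{α/2} + z_β)/C)² + 3.
(2.241 + 0.524) / 0.4236 = 2.765 / 0.4236 = 6.527.
n = 6.527² + 3 = 42.61 + 3 = 45.6.
Round up.

n = 46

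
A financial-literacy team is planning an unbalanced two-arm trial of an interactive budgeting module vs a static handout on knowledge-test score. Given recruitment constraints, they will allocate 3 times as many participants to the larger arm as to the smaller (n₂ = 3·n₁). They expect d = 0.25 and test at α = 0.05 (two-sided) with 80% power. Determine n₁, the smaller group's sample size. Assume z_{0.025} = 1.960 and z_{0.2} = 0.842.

With allocation ratio k = n₂/n₁ = 3, Var(x̄₁−x̄₂) = σ²(1/n₁ + 1/(k·n₁)) = σ²·(k+1)/(k·n₁).
So n₁ = (1 + 1/k)·((z_{α/2} + z_β)/d)² = 1.333 × (2.802/0.25)².
n₁ = 1.333 × 125.62 = 167.5.
Round up: n₁ = 168, giving n₂ = 3 × 168 = 504.

n₁ = 168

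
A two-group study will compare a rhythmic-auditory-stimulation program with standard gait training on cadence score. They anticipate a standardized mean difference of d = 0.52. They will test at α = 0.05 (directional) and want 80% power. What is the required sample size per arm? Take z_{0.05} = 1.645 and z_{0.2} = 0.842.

n = 46 per group

For two independent groups with equal n: n = 2·((z_{α} + z_β) / d)².
z_{α} + z_β = 1.645 + 0.842 = 2.487.
n = 2 × (2.487 / 0.52)² = 2 × 4.783² = 2 × 22.87 = 45.7.
Round up to the next whole participant.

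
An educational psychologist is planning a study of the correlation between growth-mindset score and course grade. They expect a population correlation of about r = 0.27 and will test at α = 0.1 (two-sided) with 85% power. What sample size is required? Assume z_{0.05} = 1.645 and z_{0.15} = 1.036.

n = 97

Fisher's z: C = ½·ln((1+r)/(1−r)) = ½·ln(1.7397) = 0.2769.
n = ((z_{α/2} + z_β)/C)² + 3.
(1.645 + 1.036) / 0.2769 = 2.681 / 0.2769 = 9.682.
n = 9.682² + 3 = 93.74 + 3 = 96.7.
Round up.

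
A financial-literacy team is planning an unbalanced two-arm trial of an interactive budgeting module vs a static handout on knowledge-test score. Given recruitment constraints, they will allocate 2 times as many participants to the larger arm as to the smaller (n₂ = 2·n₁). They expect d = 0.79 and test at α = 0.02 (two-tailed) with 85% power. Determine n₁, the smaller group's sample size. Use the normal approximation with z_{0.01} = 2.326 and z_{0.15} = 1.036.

With allocation ratio k = n₂/n₁ = 2, Var(x̄₁−x̄₂) = σ²(1/n₁ + 1/(k·n₁)) = σ²·(k+1)/(k·n₁).
So n₁ = (1 + 1/k)·((z_{α/2} + z_β)/d)² = 1.500 × (3.362/0.79)².
n₁ = 1.500 × 18.11 = 27.2.
Round up: n₁ = 28, giving n₂ = 2 × 28 = 56.

n₁ = 28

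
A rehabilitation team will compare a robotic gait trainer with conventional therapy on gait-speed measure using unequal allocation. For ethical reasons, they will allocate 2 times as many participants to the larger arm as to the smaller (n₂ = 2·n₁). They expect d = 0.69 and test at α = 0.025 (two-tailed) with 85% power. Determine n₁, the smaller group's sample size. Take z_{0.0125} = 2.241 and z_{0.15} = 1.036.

n₁ = 34

With allocation ratio k = n₂/n₁ = 2, Var(x̄₁−x̄₂) = σ²(1/n₁ + 1/(k·n₁)) = σ²·(k+1)/(k·n₁).
So n₁ = (1 + 1/k)·((z_{α/2} + z_β)/d)² = 1.500 × (3.277/0.69)².
n₁ = 1.500 × 22.56 = 33.8.
Round up: n₁ = 34, giving n₂ = 2 × 34 = 68.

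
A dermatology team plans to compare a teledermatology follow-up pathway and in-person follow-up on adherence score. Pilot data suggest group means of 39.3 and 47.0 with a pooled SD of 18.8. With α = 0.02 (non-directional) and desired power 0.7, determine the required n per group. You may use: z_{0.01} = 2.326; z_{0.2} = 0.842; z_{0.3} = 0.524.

Cohen's d = |M₁ − M₂| / SD_pooled = |39.3 − 47.0| / 18.8 = 7.7 / 18.8 = 0.410.
For two independent groups with equal n: n = 2·((z_{α/2} + z_β) / d)².
z_{α/2} + z_β = 2.326 + 0.524 = 2.850.
n = 2 × (2.850 / 0.410)² = 2 × 6.951² = 2 × 48.32 = 96.6.
Round up to the next whole participant.

n = 97 per group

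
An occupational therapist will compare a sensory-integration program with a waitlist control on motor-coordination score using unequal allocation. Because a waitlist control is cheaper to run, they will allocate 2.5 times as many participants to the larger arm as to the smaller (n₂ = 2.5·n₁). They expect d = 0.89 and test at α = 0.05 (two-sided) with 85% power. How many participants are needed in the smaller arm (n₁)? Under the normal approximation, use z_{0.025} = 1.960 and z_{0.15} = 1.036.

With allocation ratio k = n₂/n₁ = 2.5, Var(x̄₁−x̄₂) = σ²(1/n₁ + 1/(k·n₁)) = σ²·(k+1)/(k·n₁).
So n₁ = (1 + 1/k)·((z_{α/2} + z_β)/d)² = 1.400 × (2.996/0.89)².
n₁ = 1.400 × 11.33 = 15.9.
Round up: n₁ = 16, giving n₂ = 2.5 × 16 = 40.

n₁ = 16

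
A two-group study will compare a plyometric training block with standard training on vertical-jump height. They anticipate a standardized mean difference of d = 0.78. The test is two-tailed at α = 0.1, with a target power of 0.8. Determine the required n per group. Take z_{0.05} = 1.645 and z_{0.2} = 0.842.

For two independent groups with equal n: n = 2·((z_{α/2} + z_β) / d)².
z_{α/2} + z_β = 1.645 + 0.842 = 2.487.
n = 2 × (2.487 / 0.78)² = 2 × 3.188² = 2 × 10.17 = 20.3.
Round up to the next whole participant.

n = 21 per group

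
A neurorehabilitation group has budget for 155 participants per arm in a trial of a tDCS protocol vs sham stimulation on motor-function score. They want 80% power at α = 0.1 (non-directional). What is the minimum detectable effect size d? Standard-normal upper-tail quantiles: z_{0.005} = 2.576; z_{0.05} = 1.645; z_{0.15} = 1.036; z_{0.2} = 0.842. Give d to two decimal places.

d_min ≈ 0.28

For two independent groups of n = 155 each: d_min = (z_{α/2} + z_β)·√(2/n).
z-sum = 1.645 + 0.842 = 2.487.
d_min = 2.487 × √(2/155) = 2.487 × 0.1136 = 0.283.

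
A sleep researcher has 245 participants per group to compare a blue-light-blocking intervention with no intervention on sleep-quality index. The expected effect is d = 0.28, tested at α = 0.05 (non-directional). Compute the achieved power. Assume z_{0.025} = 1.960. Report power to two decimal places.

power ≈ 0.87

For two equal groups, power = Φ(d·√(n/2) − z_{α/2}).
d·√(n/2) = 0.28 × √(245/2) = 0.28 × 11.068 = 3.099.
z_β = 3.099 − 1.960 = 1.139.
Power = Φ(1.139) = 0.873.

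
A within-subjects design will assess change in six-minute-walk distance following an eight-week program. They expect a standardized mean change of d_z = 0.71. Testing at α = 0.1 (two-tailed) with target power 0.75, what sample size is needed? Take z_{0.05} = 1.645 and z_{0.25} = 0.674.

For a paired (one-sample on differences) test: n = ((z_{α/2} + z_β) / d)².
z_{α/2} + z_β = 1.645 + 0.674 = 2.319.
n = (2.319 / 0.71)² = 3.266² = 10.67.
Round up.

n = 11 pairs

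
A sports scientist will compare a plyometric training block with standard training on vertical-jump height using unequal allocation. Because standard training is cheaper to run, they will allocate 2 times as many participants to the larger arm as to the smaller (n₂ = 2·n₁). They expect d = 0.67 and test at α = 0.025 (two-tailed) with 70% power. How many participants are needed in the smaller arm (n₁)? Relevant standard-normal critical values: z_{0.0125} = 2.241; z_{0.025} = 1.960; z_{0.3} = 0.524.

With allocation ratio k = n₂/n₁ = 2, Var(x̄₁−x̄₂) = σ²(1/n₁ + 1/(k·n₁)) = σ²·(k+1)/(k·n₁).
So n₁ = (1 + 1/k)·((z_{α/2} + z_β)/d)² = 1.500 × (2.765/0.67)².
n₁ = 1.500 × 17.03 = 25.5.
Round up: n₁ = 26, giving n₂ = 2 × 26 = 52.

n₁ = 26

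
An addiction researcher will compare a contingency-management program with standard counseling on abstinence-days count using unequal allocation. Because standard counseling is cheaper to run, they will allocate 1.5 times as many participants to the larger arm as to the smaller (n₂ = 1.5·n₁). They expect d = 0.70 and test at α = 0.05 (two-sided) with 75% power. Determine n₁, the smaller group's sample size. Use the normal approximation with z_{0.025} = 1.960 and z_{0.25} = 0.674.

With allocation ratio k = n₂/n₁ = 1.5, Var(x̄₁−x̄₂) = σ²(1/n₁ + 1/(k·n₁)) = σ²·(k+1)/(k·n₁).
So n₁ = (1 + 1/k)·((z_{α/2} + z_β)/d)² = 1.667 × (2.634/0.70)².
n₁ = 1.667 × 14.16 = 23.6.
Round up: n₁ = 24, giving n₂ = 1.5 × 24 = 36.

n₁ = 24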